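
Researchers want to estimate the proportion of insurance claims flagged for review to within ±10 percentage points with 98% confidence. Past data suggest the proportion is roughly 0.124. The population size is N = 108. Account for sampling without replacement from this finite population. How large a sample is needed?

For a proportion with margin E = 0.1 at 98% confidence, z = 2.326.
n = p̂(1−p̂)(z/E)² = 0.124 × 0.876 × (2.326/0.1)² = 58.77 — call this n₀.
Finite-population correction with N = 108: n = n₀ / (1 + (n₀−1)/N) = 58.77 / 1.535 = 38.29
Round up: n = 39.

39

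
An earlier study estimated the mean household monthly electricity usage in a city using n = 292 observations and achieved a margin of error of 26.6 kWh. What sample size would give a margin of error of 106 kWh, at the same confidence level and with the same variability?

19

Margin of error scales as 1/√n, so n₂ = n₁·(E₁/E₂)².
n₂ = 292 × (26.6/106)² = 292 × 0.06297 = 18.39
Round up: n₂ = 19.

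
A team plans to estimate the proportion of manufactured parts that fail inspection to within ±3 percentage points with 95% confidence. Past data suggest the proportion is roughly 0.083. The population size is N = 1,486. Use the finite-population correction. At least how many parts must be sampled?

For a proportion with margin E = 0.03 at 95% confidence, z = 1.960.
n = p̂(1−p̂)(z/E)² = 0.083 × 0.917 × (1.960/0.03)² = 324.88 — call this n₀.
Finite-population correction with N = 1,486: n = n₀ / (1 + (n₀−1)/N) = 324.88 / 1.218 = 266.73
Round up: n = 267.

267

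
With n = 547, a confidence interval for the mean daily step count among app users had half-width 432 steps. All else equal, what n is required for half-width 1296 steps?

Margin of error scales as 1/√n, so n₂ = n₁·(E₁/E₂)².
n₂ = 547 × (432/1296)² = 547 × 0.1111 = 60.77
Round up: n₂ = 61.

61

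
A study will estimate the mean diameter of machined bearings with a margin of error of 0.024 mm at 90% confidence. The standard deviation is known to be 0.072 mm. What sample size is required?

For a mean, the margin of error is E = z·σ/√n, so n = (zσ/E)².
At 90% confidence, z = 1.645.
n = (1.645 × 0.072 / 0.024)² = 24.35
Round up: n = 25.

n = 25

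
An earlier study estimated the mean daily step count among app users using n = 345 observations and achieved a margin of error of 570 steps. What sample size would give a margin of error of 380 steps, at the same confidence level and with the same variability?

Margin of error scales as 1/√n, so n₂ = n₁·(E₁/E₂)².
n₂ = 345 × (570/380)² = 345 × 2.25 = 776.25
Round up: n₂ = 777.

777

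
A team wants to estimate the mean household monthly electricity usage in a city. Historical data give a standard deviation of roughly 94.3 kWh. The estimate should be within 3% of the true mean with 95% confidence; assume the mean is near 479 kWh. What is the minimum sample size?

166

For a mean, the margin of error is E = z·σ/√n, so n = (zσ/E)².
At 95% confidence, z = 1.960.
E = 3% of 479 = 14.37 kWh.
n = (1.960 × 94.3 / 14.37)² = 165.43
Round up: n = 166.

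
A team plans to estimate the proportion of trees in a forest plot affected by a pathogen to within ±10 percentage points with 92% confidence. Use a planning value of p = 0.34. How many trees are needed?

For a proportion with margin E = 0.1 at 92% confidence, z = 1.751.
n = p̂(1−p̂)(z/E)² = 0.34 × 0.66 × (1.751/0.1)² = 68.80
Round up: n = 69.

n = 69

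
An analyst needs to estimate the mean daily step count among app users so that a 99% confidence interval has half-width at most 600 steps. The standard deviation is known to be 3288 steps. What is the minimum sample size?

n = 200

For a mean, the margin of error is E = z·σ/√n, so n = (zσ/E)².
At 99% confidence, z = 2.576.
n = (2.576 × 3288 / 600)² = 199.28
Round up: n = 200.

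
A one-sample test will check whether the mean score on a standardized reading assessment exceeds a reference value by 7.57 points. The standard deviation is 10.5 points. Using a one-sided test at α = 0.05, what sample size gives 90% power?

17

For a one-sample z-test, n = ((z_α + z_β)·σ/δ)².
z_α = 1.645 (one-sided α = 0.05); z_β = 1.282 (power 90% → β = 0.1).
n = (2.927 × 10.5 / 7.57)² = 16.48
Round up: n = 17.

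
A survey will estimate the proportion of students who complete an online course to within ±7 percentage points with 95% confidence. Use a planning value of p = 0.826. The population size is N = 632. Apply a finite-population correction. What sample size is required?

n = 96

For a proportion with margin E = 0.07 at 95% confidence, z = 1.960.
n = p̂(1−p̂)(z/E)² = 0.826 × 0.174 × (1.960/0.07)² = 112.68 — call this n₀.
Finite-population correction with N = 632: n = n₀ / (1 + (n₀−1)/N) = 112.68 / 1.177 = 95.73
Round up: n = 96.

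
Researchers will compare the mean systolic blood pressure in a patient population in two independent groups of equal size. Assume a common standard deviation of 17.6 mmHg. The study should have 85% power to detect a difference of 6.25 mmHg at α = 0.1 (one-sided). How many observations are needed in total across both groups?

For two equal groups, n per group = 2·((z_α + z_β)·σ/δ)².
z_α = 1.282; z_β = 1.036 (power 85%).
n = 2 × (2.318 × 17.6 / 6.25)² = 2 × 42.61 = 85.22
Round up: n = 86 per group.
Total across both groups: 2 × 86 = 172.

172 total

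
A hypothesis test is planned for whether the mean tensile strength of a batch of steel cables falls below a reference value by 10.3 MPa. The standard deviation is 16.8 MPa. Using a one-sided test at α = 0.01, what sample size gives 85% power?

For a one-sample z-test, n = ((z_α + z_β)·σ/δ)².
z_α = 2.326 (one-sided α = 0.01); z_β = 1.036 (power 85% → β = 0.15).
n = (3.362 × 16.8 / 10.3)² = 30.07
Round up: n = 31.

31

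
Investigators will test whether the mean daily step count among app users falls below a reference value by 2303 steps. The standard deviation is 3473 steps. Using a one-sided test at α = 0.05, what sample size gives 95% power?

25

For a one-sample z-test, n = ((z_α + z_β)·σ/δ)².
z_α = 1.645 (one-sided α = 0.05); z_β = 1.645 (power 95% → β = 0.05).
n = (3.290 × 3473 / 2303)² = 24.62
Round up: n = 25.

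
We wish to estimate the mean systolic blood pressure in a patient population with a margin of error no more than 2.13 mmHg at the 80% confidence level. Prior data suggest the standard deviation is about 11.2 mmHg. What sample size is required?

46

For a mean, the margin of error is E = z·σ/√n, so n = (zσ/E)².
At 80% confidence, z = 1.282.
n = (1.282 × 11.2 / 2.13)² = 45.44
Round up: n = 46.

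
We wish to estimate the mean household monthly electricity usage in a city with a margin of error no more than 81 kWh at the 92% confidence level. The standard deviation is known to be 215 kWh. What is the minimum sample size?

22

For a mean, the margin of error is E = z·σ/√n, so n = (zσ/E)².
At 92% confidence, z = 1.751.
n = (1.751 × 215 / 81)² = 21.60
Round up: n = 22.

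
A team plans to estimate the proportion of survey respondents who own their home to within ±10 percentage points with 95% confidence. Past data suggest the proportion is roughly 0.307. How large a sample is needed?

For a proportion with margin E = 0.1 at 95% confidence, z = 1.960.
n = p̂(1−p̂)(z/E)² = 0.307 × 0.693 × (1.960/0.1)² = 81.73
Round up: n = 82.

n = 82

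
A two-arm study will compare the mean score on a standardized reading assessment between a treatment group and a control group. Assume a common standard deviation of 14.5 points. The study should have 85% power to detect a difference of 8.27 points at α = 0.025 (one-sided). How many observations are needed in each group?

For two equal groups, n per group = 2·((z_α + z_β)·σ/δ)².
z_α = 1.960; z_β = 1.036 (power 85%).
n = 2 × (2.996 × 14.5 / 8.27)² = 2 × 27.59 = 55.18
Round up: n = 56 per group.

56 per group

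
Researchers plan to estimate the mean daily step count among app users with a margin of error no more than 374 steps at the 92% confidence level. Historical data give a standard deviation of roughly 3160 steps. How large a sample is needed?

For a mean, the margin of error is E = z·σ/√n, so n = (zσ/E)².
At 92% confidence, z = 1.751.
n = (1.751 × 3160 / 374)² = 218.88
Round up: n = 219.

219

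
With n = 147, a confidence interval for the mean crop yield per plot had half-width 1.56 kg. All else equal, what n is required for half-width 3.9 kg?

Margin of error scales as 1/√n, so n₂ = n₁·(E₁/E₂)².
n₂ = 147 × (1.56/3.9)² = 147 × 0.16 = 23.52
Round up: n₂ = 24.

24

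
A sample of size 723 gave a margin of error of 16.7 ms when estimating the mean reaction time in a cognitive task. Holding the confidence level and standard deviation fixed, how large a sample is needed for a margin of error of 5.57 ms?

Margin of error scales as 1/√n, so n₂ = n₁·(E₁/E₂)².
n₂ = 723 × (16.7/5.57)² = 723 × 8.989 = 6499.05
Round up: n₂ = 6500.

6500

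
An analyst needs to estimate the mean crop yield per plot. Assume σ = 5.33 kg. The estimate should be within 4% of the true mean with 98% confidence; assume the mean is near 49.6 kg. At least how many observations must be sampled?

For a mean, the margin of error is E = z·σ/√n, so n = (zσ/E)².
At 98% confidence, z = 2.326.
E = 4% of 49.6 = 1.984 kg.
n = (2.326 × 5.33 / 1.984)² = 39.05
Round up: n = 40.

40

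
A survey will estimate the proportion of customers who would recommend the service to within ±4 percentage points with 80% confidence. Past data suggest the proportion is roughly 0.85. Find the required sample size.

For a proportion with margin E = 0.04 at 80% confidence, z = 1.282.
n = p̂(1−p̂)(z/E)² = 0.85 × 0.15 × (1.282/0.04)² = 130.97
Round up: n = 131.

n = 131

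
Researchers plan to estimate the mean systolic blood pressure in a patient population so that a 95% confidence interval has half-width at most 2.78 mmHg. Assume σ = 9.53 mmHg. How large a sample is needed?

46

For a mean, the margin of error is E = z·σ/√n, so n = (zσ/E)².
At 95% confidence, z = 1.960.
n = (1.960 × 9.53 / 2.78)² = 45.14
Round up: n = 46.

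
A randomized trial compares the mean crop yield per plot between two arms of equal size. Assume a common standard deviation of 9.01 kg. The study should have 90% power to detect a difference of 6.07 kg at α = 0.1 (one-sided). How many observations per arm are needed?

For two equal groups, n per group = 2·((z_α + z_β)·σ/δ)².
z_α = 1.282; z_β = 1.282 (power 90%).
n = 2 × (2.564 × 9.01 / 6.07)² = 2 × 14.48 = 28.96
Round up: n = 29 per group.

29 per group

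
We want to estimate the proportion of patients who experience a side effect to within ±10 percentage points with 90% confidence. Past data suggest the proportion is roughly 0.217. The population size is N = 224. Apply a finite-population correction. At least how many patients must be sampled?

39

For a proportion with margin E = 0.1 at 90% confidence, z = 1.645.
n = p̂(1−p̂)(z/E)² = 0.217 × 0.783 × (1.645/0.1)² = 45.98 — call this n₀.
Finite-population correction with N = 224: n = n₀ / (1 + (n₀−1)/N) = 45.98 / 1.201 = 38.28
Round up: n = 39.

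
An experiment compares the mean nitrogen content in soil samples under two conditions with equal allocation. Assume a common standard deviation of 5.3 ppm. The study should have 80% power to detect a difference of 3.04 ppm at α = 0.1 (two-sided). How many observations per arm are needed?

For two equal groups, n per group = 2·((z_{α/2} + z_β)·σ/δ)².
z_{α/2} = 1.645; z_β = 0.842 (power 80%).
n = 2 × (2.487 × 5.3 / 3.04)² = 2 × 18.80 = 37.60
Round up: n = 38 per group.

38 per group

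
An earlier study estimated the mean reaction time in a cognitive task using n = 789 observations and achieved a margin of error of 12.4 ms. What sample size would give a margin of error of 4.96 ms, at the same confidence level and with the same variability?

Margin of error scales as 1/√n, so n₂ = n₁·(E₁/E₂)².
n₂ = 789 × (12.4/4.96)² = 789 × 6.25 = 4931.25
Round up: n₂ = 4932.

4932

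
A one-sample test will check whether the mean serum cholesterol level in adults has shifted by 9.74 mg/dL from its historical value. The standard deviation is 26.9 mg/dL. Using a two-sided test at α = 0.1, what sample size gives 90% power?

66

For a one-sample z-test, n = ((z_{α/2} + z_β)·σ/δ)².
z_{α/2} = 1.645 (two-sided α = 0.1); z_β = 1.282 (power 90% → β = 0.1).
n = (2.927 × 26.9 / 9.74)² = 65.35
Round up: n = 66.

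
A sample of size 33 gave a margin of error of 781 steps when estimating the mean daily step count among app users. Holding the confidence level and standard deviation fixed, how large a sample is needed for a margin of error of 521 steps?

75

Margin of error scales as 1/√n, so n₂ = n₁·(E₁/E₂)².
n₂ = 33 × (781/521)² = 33 × 2.247 = 74.15
Round up: n₂ = 75.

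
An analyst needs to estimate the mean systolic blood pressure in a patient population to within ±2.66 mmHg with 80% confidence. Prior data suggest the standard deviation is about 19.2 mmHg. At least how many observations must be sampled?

For a mean, the margin of error is E = z·σ/√n, so n = (zσ/E)².
At 80% confidence, z = 1.282.
n = (1.282 × 19.2 / 2.66)² = 85.63
Round up: n = 86.

86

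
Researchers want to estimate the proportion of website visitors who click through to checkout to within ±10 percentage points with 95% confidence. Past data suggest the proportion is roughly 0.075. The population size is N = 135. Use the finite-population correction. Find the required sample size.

For a proportion with margin E = 0.1 at 95% confidence, z = 1.960.
n = p̂(1−p̂)(z/E)² = 0.075 × 0.925 × (1.960/0.1)² = 26.65 — call this n₀.
Finite-population correction with N = 135: n = n₀ / (1 + (n₀−1)/N) = 26.65 / 1.19 = 22.39
Round up: n = 23.

23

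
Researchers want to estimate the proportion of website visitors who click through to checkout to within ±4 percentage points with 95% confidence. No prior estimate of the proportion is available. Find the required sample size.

For a proportion with margin E = 0.04 at 95% confidence, z = 1.960.
With no prior estimate, use p = 0.5, which maximizes p(1−p) at 0.25.
n = 0.25 × (z/E)² = 0.25 × (1.960/0.04)² = 600.25
Round up: n = 601.

601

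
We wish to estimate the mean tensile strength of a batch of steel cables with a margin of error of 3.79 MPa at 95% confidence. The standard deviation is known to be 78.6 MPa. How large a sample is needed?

For a mean, the margin of error is E = z·σ/√n, so n = (zσ/E)².
At 95% confidence, z = 1.960.
n = (1.960 × 78.6 / 3.79)² = 1652.26
Round up: n = 1653.

1653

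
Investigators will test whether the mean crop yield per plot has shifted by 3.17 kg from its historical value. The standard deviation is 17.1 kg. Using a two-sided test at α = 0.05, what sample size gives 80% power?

For a one-sample z-test, n = ((z_{α/2} + z_β)·σ/δ)².
z_{α/2} = 1.960 (two-sided α = 0.05); z_β = 0.842 (power 80% → β = 0.2).
n = (2.802 × 17.1 / 3.17)² = 228.46
Round up: n = 229.

229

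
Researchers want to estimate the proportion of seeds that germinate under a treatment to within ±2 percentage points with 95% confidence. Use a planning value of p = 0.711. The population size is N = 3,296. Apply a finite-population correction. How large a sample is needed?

For a proportion with margin E = 0.02 at 95% confidence, z = 1.960.
n = p̂(1−p̂)(z/E)² = 0.711 × 0.289 × (1.960/0.02)² = 1973.42 — call this n₀.
Finite-population correction with N = 3,296: n = n₀ / (1 + (n₀−1)/N) = 1973.42 / 1.598 = 1234.93
Round up: n = 1235.

n = 1235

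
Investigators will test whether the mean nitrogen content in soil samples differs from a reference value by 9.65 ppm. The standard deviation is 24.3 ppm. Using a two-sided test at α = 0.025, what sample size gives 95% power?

96

For a one-sample z-test, n = ((z_{α/2} + z_β)·σ/δ)².
z_{α/2} = 2.241 (two-sided α = 0.025); z_β = 1.645 (power 95% → β = 0.05).
n = (3.886 × 24.3 / 9.65)² = 95.76
Round up: n = 96.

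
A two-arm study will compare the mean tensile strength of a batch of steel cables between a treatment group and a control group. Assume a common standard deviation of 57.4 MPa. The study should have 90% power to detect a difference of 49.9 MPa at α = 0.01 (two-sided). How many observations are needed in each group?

For two equal groups, n per group = 2·((z_{α/2} + z_β)·σ/δ)².
z_{α/2} = 2.576; z_β = 1.282 (power 90%).
n = 2 × (3.858 × 57.4 / 49.9)² = 2 × 19.69 = 39.38
Round up: n = 40 per group.

40 per group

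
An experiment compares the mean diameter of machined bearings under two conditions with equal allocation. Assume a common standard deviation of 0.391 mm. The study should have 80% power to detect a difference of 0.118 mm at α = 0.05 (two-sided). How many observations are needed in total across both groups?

346 total

For two equal groups, n per group = 2·((z_{α/2} + z_β)·σ/δ)².
z_{α/2} = 1.960; z_β = 0.842 (power 80%).
n = 2 × (2.802 × 0.391 / 0.118)² = 2 × 86.20 = 172.40
Round up: n = 173 per group.
Total across both groups: 2 × 173 = 346.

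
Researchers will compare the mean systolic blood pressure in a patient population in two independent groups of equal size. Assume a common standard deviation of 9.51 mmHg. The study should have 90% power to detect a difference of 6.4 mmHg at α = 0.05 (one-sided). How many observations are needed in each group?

For two equal groups, n per group = 2·((z_α + z_β)·σ/δ)².
z_α = 1.645; z_β = 1.282 (power 90%).
n = 2 × (2.927 × 9.51 / 6.4)² = 2 × 18.92 = 37.84
Round up: n = 38 per group.

38 per group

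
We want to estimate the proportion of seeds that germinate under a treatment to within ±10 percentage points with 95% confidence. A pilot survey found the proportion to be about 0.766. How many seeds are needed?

69

For a proportion with margin E = 0.1 at 95% confidence, z = 1.960.
n = p̂(1−p̂)(z/E)² = 0.766 × 0.234 × (1.960/0.1)² = 68.86
Round up: n = 69.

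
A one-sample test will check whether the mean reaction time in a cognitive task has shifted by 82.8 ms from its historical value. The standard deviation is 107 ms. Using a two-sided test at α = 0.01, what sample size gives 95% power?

30

For a one-sample z-test, n = ((z_{α/2} + z_β)·σ/δ)².
z_{α/2} = 2.576 (two-sided α = 0.01); z_β = 1.645 (power 95% → β = 0.05).
n = (4.221 × 107 / 82.8)² = 29.75
Round up: n = 30.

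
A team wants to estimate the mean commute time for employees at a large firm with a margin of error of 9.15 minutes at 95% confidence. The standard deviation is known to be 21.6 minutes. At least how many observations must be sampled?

For a mean, the margin of error is E = z·σ/√n, so n = (zσ/E)².
At 95% confidence, z = 1.960.
n = (1.960 × 21.6 / 9.15)² = 21.41
Round up: n = 22.

22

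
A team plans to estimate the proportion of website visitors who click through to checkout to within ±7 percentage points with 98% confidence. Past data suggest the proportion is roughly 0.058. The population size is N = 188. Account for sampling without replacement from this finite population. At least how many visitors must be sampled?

46

For a proportion with margin E = 0.07 at 98% confidence, z = 2.326.
n = p̂(1−p̂)(z/E)² = 0.058 × 0.942 × (2.326/0.07)² = 60.33 — call this n₀.
Finite-population correction with N = 188: n = n₀ / (1 + (n₀−1)/N) = 60.33 / 1.316 = 45.84
Round up: n = 46.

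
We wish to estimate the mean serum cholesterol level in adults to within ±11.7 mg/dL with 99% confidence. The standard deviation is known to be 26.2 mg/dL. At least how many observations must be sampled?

34

For a mean, the margin of error is E = z·σ/√n, so n = (zσ/E)².
At 99% confidence, z = 2.576.
n = (2.576 × 26.2 / 11.7)² = 33.28
Round up: n = 34.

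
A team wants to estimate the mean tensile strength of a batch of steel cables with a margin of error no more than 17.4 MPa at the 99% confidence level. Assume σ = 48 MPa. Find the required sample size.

51

For a mean, the margin of error is E = z·σ/√n, so n = (zσ/E)².
At 99% confidence, z = 2.576.
n = (2.576 × 48 / 17.4)² = 50.50
Round up: n = 51.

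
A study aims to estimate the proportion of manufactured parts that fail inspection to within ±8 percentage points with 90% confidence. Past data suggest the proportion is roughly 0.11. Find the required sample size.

For a proportion with margin E = 0.08 at 90% confidence, z = 1.645.
n = p̂(1−p̂)(z/E)² = 0.11 × 0.89 × (1.645/0.08)² = 41.39
Round up: n = 42.

42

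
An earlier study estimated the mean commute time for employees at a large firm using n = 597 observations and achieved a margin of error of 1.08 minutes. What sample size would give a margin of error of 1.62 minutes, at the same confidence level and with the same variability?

Margin of error scales as 1/√n, so n₂ = n₁·(E₁/E₂)².
n₂ = 597 × (1.08/1.62)² = 597 × 0.4444 = 265.31
Round up: n₂ = 266.

n = 266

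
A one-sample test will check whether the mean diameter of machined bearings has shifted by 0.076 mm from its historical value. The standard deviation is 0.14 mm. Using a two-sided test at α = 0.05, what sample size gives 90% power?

36

For a one-sample z-test, n = ((z_{α/2} + z_β)·σ/δ)².
z_{α/2} = 1.960 (two-sided α = 0.05); z_β = 1.282 (power 90% → β = 0.1).
n = (3.242 × 0.14 / 0.076)² = 35.67
Round up: n = 36.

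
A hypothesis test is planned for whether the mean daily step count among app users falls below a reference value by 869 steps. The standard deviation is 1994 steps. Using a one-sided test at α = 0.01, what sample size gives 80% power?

53

For a one-sample z-test, n = ((z_α + z_β)·σ/δ)².
z_α = 2.326 (one-sided α = 0.01); z_β = 0.842 (power 80% → β = 0.2).
n = (3.168 × 1994 / 869)² = 52.84
Round up: n = 53.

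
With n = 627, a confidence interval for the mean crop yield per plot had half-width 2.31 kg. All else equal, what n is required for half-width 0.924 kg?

3919

Margin of error scales as 1/√n, so n₂ = n₁·(E₁/E₂)².
n₂ = 627 × (2.31/0.924)² = 627 × 6.25 = 3918.75
Round up: n₂ = 3919.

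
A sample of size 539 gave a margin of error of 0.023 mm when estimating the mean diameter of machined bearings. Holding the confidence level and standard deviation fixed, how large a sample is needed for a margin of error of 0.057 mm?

Margin of error scales as 1/√n, so n₂ = n₁·(E₁/E₂)².
n₂ = 539 × (0.023/0.057)² = 539 × 0.1628 = 87.75
Round up: n₂ = 88.

88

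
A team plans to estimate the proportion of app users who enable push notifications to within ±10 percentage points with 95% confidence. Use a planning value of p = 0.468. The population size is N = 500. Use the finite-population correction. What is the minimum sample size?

81

For a proportion with margin E = 0.1 at 95% confidence, z = 1.960.
n = p̂(1−p̂)(z/E)² = 0.468 × 0.532 × (1.960/0.1)² = 95.65 — call this n₀.
Finite-population correction with N = 500: n = n₀ / (1 + (n₀−1)/N) = 95.65 / 1.189 = 80.45
Round up: n = 81.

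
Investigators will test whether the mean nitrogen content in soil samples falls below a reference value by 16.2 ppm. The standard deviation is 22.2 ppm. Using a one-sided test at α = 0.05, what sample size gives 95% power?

21

For a one-sample z-test, n = ((z_α + z_β)·σ/δ)².
z_α = 1.645 (one-sided α = 0.05); z_β = 1.645 (power 95% → β = 0.05).
n = (3.290 × 22.2 / 16.2)² = 20.33
Round up: n = 21.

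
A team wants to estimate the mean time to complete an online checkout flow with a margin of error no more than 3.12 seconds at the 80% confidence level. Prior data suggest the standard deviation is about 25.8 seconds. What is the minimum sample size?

113

For a mean, the margin of error is E = z·σ/√n, so n = (zσ/E)².
At 80% confidence, z = 1.282.
n = (1.282 × 25.8 / 3.12)² = 112.38
Round up: n = 113.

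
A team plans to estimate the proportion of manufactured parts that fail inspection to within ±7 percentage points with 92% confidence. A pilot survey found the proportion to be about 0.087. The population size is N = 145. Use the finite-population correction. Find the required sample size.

For a proportion with margin E = 0.07 at 92% confidence, z = 1.751.
n = p̂(1−p̂)(z/E)² = 0.087 × 0.913 × (1.751/0.07)² = 49.70 — call this n₀.
Finite-population correction with N = 145: n = n₀ / (1 + (n₀−1)/N) = 49.70 / 1.336 = 37.20
Round up: n = 38.

n = 38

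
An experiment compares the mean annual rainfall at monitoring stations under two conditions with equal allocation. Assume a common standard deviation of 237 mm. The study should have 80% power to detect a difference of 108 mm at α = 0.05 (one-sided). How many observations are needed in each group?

For two equal groups, n per group = 2·((z_α + z_β)·σ/δ)².
z_α = 1.645; z_β = 0.842 (power 80%).
n = 2 × (2.487 × 237 / 108)² = 2 × 29.79 = 59.58
Round up: n = 60 per group.

60 per group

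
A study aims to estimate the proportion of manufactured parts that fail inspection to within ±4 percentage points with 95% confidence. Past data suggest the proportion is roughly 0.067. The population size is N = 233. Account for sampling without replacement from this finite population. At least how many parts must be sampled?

92

For a proportion with margin E = 0.04 at 95% confidence, z = 1.960.
n = p̂(1−p̂)(z/E)² = 0.067 × 0.933 × (1.960/0.04)² = 150.09 — call this n₀.
Finite-population correction with N = 233: n = n₀ / (1 + (n₀−1)/N) = 150.09 / 1.64 = 91.52
Round up: n = 92.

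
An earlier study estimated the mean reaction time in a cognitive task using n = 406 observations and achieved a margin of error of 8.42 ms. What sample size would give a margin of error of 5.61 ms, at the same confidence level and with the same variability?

Margin of error scales as 1/√n, so n₂ = n₁·(E₁/E₂)².
n₂ = 406 × (8.42/5.61)² = 406 × 2.253 = 914.72
Round up: n₂ = 915.

n = 915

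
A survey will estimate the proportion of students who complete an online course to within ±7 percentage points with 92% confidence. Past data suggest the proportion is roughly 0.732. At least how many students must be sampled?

For a proportion with margin E = 0.07 at 92% confidence, z = 1.751.
n = p̂(1−p̂)(z/E)² = 0.732 × 0.268 × (1.751/0.07)² = 122.75
Round up: n = 123.

123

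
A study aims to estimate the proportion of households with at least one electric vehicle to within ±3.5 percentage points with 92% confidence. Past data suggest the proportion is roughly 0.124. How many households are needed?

272

For a proportion with margin E = 0.035 at 92% confidence, z = 1.751.
n = p̂(1−p̂)(z/E)² = 0.124 × 0.876 × (1.751/0.035)² = 271.87
Round up: n = 272.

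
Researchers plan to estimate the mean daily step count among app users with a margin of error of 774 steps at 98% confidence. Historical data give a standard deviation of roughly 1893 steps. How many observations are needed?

For a mean, the margin of error is E = z·σ/√n, so n = (zσ/E)².
At 98% confidence, z = 2.326.
n = (2.326 × 1893 / 774)² = 32.36
Round up: n = 33.

n = 33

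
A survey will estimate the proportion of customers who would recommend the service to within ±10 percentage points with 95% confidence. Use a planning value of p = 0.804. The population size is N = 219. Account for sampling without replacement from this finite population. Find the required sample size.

For a proportion with margin E = 0.1 at 95% confidence, z = 1.960.
n = p̂(1−p̂)(z/E)² = 0.804 × 0.196 × (1.960/0.1)² = 60.54 — call this n₀.
Finite-population correction with N = 219: n = n₀ / (1 + (n₀−1)/N) = 60.54 / 1.272 = 47.59
Round up: n = 48.

48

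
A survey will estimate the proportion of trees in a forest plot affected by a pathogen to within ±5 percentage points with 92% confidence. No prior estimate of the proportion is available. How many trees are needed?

307

For a proportion with margin E = 0.05 at 92% confidence, z = 1.751.
With no prior estimate, use p = 0.5, which maximizes p(1−p) at 0.25.
n = 0.25 × (z/E)² = 0.25 × (1.751/0.05)² = 306.60
Round up: n = 307.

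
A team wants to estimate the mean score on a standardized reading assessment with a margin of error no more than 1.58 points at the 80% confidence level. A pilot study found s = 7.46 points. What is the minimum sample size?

For a mean, the margin of error is E = z·σ/√n, so n = (zσ/E)².
At 80% confidence, z = 1.282.
n = (1.282 × 7.46 / 1.58)² = 36.64
Round up: n = 37.

n = 37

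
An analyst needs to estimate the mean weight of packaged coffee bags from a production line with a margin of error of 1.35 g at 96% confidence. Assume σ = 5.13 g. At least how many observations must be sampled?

For a mean, the margin of error is E = z·σ/√n, so n = (zσ/E)².
At 96% confidence, z = 2.054.
n = (2.054 × 5.13 / 1.35)² = 60.92
Round up: n = 61.

61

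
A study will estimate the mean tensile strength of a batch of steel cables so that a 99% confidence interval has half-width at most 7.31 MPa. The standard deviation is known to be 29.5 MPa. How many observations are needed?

n = 109

For a mean, the margin of error is E = z·σ/√n, so n = (zσ/E)².
At 99% confidence, z = 2.576.
n = (2.576 × 29.5 / 7.31)² = 108.07
Round up: n = 109.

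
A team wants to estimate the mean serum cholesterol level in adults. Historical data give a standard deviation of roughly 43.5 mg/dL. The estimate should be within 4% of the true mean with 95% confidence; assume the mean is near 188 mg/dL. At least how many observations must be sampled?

For a mean, the margin of error is E = z·σ/√n, so n = (zσ/E)².
At 95% confidence, z = 1.960.
E = 4% of 188 = 7.52 mg/dL.
n = (1.960 × 43.5 / 7.52)² = 128.54
Round up: n = 129.

129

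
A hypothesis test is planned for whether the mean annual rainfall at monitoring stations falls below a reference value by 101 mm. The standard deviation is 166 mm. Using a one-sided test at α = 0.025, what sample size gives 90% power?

29

For a one-sample z-test, n = ((z_α + z_β)·σ/δ)².
z_α = 1.960 (one-sided α = 0.025); z_β = 1.282 (power 90% → β = 0.1).
n = (3.242 × 166 / 101)² = 28.39
Round up: n = 29.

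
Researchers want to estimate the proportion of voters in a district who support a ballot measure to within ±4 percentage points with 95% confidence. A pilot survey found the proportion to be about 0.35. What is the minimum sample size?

n = 547

For a proportion with margin E = 0.04 at 95% confidence, z = 1.960.
n = p̂(1−p̂)(z/E)² = 0.35 × 0.65 × (1.960/0.04)² = 546.23
Round up: n = 547.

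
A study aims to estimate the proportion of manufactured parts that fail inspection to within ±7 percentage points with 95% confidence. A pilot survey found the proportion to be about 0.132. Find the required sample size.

For a proportion with margin E = 0.07 at 95% confidence, z = 1.960.
n = p̂(1−p̂)(z/E)² = 0.132 × 0.868 × (1.960/0.07)² = 89.83
Round up: n = 90.

90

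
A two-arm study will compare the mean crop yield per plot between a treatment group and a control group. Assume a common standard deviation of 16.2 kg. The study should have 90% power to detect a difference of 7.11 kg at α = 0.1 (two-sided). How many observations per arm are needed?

89 per group

For two equal groups, n per group = 2·((z_{α/2} + z_β)·σ/δ)².
z_{α/2} = 1.645; z_β = 1.282 (power 90%).
n = 2 × (2.927 × 16.2 / 7.11)² = 2 × 44.48 = 88.96
Round up: n = 89 per group.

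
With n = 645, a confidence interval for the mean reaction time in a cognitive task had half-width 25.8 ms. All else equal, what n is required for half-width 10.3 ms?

Margin of error scales as 1/√n, so n₂ = n₁·(E₁/E₂)².
n₂ = 645 × (25.8/10.3)² = 645 × 6.274 = 4046.73
Round up: n₂ = 4047.

n = 4047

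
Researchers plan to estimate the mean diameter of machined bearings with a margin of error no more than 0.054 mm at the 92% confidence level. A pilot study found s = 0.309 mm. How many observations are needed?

For a mean, the margin of error is E = z·σ/√n, so n = (zσ/E)².
At 92% confidence, z = 1.751.
n = (1.751 × 0.309 / 0.054)² = 100.39
Round up: n = 101.

101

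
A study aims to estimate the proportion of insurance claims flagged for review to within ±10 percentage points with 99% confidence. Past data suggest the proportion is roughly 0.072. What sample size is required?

45

For a proportion with margin E = 0.1 at 99% confidence, z = 2.576.
n = p̂(1−p̂)(z/E)² = 0.072 × 0.928 × (2.576/0.1)² = 44.34
Round up: n = 45.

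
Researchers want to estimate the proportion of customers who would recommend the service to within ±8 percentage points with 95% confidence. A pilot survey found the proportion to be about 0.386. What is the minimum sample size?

For a proportion with margin E = 0.08 at 95% confidence, z = 1.960.
n = p̂(1−p̂)(z/E)² = 0.386 × 0.614 × (1.960/0.08)² = 142.26
Round up: n = 143.

n = 143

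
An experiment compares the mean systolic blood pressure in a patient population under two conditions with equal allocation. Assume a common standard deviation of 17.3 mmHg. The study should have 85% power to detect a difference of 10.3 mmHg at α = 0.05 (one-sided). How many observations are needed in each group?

41 per group

For two equal groups, n per group = 2·((z_α + z_β)·σ/δ)².
z_α = 1.645; z_β = 1.036 (power 85%).
n = 2 × (2.681 × 17.3 / 10.3)² = 2 × 20.28 = 40.56
Round up: n = 41 per group.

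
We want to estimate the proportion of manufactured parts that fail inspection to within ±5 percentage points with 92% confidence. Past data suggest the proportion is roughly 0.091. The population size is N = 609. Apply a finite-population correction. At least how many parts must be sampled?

For a proportion with margin E = 0.05 at 92% confidence, z = 1.751.
n = p̂(1−p̂)(z/E)² = 0.091 × 0.909 × (1.751/0.05)² = 101.45 — call this n₀.
Finite-population correction with N = 609: n = n₀ / (1 + (n₀−1)/N) = 101.45 / 1.165 = 87.08
Round up: n = 88.

88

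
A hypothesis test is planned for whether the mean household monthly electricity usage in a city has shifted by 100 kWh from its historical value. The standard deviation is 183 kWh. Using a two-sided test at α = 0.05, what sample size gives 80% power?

27

For a one-sample z-test, n = ((z_{α/2} + z_β)·σ/δ)².
z_{α/2} = 1.960 (two-sided α = 0.05); z_β = 0.842 (power 80% → β = 0.2).
n = (2.802 × 183 / 100)² = 26.29
Round up: n = 27.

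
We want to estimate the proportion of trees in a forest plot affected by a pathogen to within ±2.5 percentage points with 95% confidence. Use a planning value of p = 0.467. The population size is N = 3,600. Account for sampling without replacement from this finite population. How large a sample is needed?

For a proportion with margin E = 0.025 at 95% confidence, z = 1.960.
n = p̂(1−p̂)(z/E)² = 0.467 × 0.533 × (1.960/0.025)² = 1529.95 — call this n₀.
Finite-population correction with N = 3,600: n = n₀ / (1 + (n₀−1)/N) = 1529.95 / 1.425 = 1073.65
Round up: n = 1074.

n = 1074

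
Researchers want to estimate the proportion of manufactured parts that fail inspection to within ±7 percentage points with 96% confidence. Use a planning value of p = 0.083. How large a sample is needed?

For a proportion with margin E = 0.07 at 96% confidence, z = 2.054.
n = p̂(1−p̂)(z/E)² = 0.083 × 0.917 × (2.054/0.07)² = 65.53
Round up: n = 66.

66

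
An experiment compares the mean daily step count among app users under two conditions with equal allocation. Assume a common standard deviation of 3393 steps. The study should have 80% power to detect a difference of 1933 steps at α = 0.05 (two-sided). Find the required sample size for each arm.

For two equal groups, n per group = 2·((z_{α/2} + z_β)·σ/δ)².
z_{α/2} = 1.960; z_β = 0.842 (power 80%).
n = 2 × (2.802 × 3393 / 1933)² = 2 × 24.19 = 48.38
Round up: n = 49 per group.

49 per group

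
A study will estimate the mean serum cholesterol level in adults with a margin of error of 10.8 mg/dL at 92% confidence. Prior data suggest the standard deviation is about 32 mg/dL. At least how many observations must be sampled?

27

For a mean, the margin of error is E = z·σ/√n, so n = (zσ/E)².
At 92% confidence, z = 1.751.
n = (1.751 × 32 / 10.8)² = 26.92
Round up: n = 27.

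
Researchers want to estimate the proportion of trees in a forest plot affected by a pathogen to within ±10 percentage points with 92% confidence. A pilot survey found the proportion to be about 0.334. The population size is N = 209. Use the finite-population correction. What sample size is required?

For a proportion with margin E = 0.1 at 92% confidence, z = 1.751.
n = p̂(1−p̂)(z/E)² = 0.334 × 0.666 × (1.751/0.1)² = 68.20 — call this n₀.
Finite-population correction with N = 209: n = n₀ / (1 + (n₀−1)/N) = 68.20 / 1.322 = 51.59
Round up: n = 52.

n = 52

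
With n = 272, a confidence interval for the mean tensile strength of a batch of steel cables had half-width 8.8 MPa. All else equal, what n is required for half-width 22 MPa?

Margin of error scales as 1/√n, so n₂ = n₁·(E₁/E₂)².
n₂ = 272 × (8.8/22)² = 272 × 0.16 = 43.52
Round up: n₂ = 44.

44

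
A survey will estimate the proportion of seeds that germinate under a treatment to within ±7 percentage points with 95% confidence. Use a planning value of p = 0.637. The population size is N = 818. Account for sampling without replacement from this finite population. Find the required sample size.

For a proportion with margin E = 0.07 at 95% confidence, z = 1.960.
n = p̂(1−p̂)(z/E)² = 0.637 × 0.363 × (1.960/0.07)² = 181.29 — call this n₀.
Finite-population correction with N = 818: n = n₀ / (1 + (n₀−1)/N) = 181.29 / 1.22 = 148.60
Round up: n = 149.

149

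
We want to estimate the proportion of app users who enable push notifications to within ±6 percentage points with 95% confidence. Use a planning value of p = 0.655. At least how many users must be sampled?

242

For a proportion with margin E = 0.06 at 95% confidence, z = 1.960.
n = p̂(1−p̂)(z/E)² = 0.655 × 0.345 × (1.960/0.06)² = 241.14
Round up: n = 242.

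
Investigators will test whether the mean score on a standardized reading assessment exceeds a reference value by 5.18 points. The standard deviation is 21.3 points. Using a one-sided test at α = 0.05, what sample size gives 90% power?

For a one-sample z-test, n = ((z_α + z_β)·σ/δ)².
z_α = 1.645 (one-sided α = 0.05); z_β = 1.282 (power 90% → β = 0.1).
n = (2.927 × 21.3 / 5.18)² = 144.86
Round up: n = 145.

145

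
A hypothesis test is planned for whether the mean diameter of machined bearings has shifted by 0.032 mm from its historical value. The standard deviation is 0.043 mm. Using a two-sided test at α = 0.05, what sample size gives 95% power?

24

For a one-sample z-test, n = ((z_{α/2} + z_β)·σ/δ)².
z_{α/2} = 1.960 (two-sided α = 0.05); z_β = 1.645 (power 95% → β = 0.05).
n = (3.605 × 0.043 / 0.032)² = 23.47
Round up: n = 24.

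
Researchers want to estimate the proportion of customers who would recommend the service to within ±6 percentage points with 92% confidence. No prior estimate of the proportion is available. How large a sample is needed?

213

For a proportion with margin E = 0.06 at 92% confidence, z = 1.751.
With no prior estimate, use p = 0.5, which maximizes p(1−p) at 0.25.
n = 0.25 × (z/E)² = 0.25 × (1.751/0.06)² = 212.92
Round up: n = 213.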